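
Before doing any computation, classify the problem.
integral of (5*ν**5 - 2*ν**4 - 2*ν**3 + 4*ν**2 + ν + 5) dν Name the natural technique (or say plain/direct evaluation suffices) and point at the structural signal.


Technique: no special technique — scan for structure and find none: constant multiples of powers of ν, integrate directly.


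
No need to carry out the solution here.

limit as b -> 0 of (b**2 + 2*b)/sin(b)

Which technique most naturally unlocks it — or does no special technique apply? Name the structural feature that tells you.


Best approach: l'Hôpital's rule (0/0) — numerator and denominator both vanish at 0 — a genuine 0/0 form, which is exactly when l'Hôpital applies. A first-order expansion at the point is an equally standard path; the rule packages it.


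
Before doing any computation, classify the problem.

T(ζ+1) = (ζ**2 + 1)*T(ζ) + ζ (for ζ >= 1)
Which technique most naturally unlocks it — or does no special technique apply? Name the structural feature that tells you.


Technique: a summation factor — because the multiplier ζ**2 + 1 is index-dependent, divide through by its running product and sum the resulting differences.


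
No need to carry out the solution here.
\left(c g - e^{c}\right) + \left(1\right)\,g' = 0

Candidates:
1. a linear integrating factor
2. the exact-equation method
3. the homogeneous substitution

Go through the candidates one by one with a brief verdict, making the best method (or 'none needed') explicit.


Technique: a linear integrating factor — g enters only linearly with coefficient c; multiply by exp of the integral of c and the left side becomes one derivative.
- a linear integrating factor: applicable, and directly so.
- the exact-equation method: the mixed partial derivatives differ, so the left side is not a total differential.
- the homogeneous substitution — the slope changes under joint rescaling, failing the degree-zero test.


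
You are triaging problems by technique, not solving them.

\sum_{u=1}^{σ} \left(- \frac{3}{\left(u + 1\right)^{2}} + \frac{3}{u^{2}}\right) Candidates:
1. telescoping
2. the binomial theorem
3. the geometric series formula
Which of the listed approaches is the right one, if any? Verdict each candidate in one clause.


Best approach: telescoping — this sum is a zipper: each term contributes \frac{3}{u^{2}} and removes the next index's value, which the following term puts back, closing term by term.
- telescoping: applicable, and directly so.
- the binomial theorem: the terms do not reassemble into a binomial power.
- the geometric series formula: there is no constant term-to-term ratio.


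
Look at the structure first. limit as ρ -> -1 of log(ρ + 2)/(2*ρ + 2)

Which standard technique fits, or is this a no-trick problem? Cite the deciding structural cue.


Verdict: l'Hôpital's rule (0/0) — numerator and denominator both vanish at -1 — a genuine 0/0 form, which is exactly when l'Hôpital applies. A first-order expansion at the point is an equally standard path; the rule packages it.


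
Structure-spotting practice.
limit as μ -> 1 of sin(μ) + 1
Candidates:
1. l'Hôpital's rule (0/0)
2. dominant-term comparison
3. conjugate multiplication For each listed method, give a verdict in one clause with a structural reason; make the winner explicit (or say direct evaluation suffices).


Diagnosis: no special technique — no zero denominators, no indeterminate clash at 1 — substitute and read off the value.
- l'Hôpital's rule (0/0): evaluation at the point is determinate, so the rule has nothing to repair.
- dominant-term comparison: leading-power comparison does not apply to this form.
- conjugate multiplication: rationalization has no target — no divergent radical difference appears.


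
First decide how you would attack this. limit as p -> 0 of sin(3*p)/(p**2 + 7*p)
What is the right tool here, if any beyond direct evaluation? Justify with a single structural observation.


Best approach: l'Hôpital's rule (0/0) — the 0/0 form at 0 is the signature situation for l'Hôpital's rule. Known elementary limits would finish this too — the rule just bypasses the case analysis.


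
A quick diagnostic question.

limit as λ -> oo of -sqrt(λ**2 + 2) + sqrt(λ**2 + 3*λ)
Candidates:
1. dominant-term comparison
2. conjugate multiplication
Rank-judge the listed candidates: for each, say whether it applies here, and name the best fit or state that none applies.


Best approach: conjugate multiplication — sqrt(λ**2 + 3*λ) and sqrt(λ**2 + 2) both blow up, but their difference is tame once the conjugate rationalizes it.
- dominant-term comparison — leading-power comparison does not apply to this form.
- conjugate multiplication: applies; the problem has the shape this method handles.


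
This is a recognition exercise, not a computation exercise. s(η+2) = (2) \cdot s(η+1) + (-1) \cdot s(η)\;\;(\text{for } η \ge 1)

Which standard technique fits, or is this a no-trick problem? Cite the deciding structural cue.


Method: the characteristic-root method — try a geometric ansatz r^η: constant coefficients turn the recurrence into one polynomial equation in r.


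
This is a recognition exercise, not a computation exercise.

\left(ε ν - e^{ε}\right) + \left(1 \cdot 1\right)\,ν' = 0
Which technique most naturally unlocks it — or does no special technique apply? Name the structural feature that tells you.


Best approach: a linear integrating factor — arrange it as ν' + ε·ν = (the forcing term) and the integrating factor does the rest.


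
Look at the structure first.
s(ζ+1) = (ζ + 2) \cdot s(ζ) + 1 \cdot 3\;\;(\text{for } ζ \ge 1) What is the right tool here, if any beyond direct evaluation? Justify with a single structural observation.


Verdict: a summation factor — normalize by the running product of ζ + 2: the left side becomes a difference, and differences sum.


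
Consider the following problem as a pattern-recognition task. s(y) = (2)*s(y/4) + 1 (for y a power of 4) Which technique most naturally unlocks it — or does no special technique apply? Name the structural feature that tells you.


Method: the master substitution — a divide-and-conquer shape: argument y/4, so change variables with y = 4^m and solve the linear version.


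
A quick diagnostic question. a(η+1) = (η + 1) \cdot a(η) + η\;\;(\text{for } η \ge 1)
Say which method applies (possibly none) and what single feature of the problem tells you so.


Technique: a summation factor — it is first-order linear but the coefficient η + 1 depends on the index, so multiply through by a summation factor to telescope it.


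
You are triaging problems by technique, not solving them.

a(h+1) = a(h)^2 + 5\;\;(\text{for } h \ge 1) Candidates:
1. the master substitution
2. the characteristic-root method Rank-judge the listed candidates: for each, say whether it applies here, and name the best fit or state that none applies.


Best approach: no special technique — a nonlinear dependence on earlier terms breaks linearity, and with it every superposition-based closed form.
- the master substitution — the recursion shifts the index rather than dividing it.
- the characteristic-root method — nonlinearity rules out exponential-mode superposition from the start.


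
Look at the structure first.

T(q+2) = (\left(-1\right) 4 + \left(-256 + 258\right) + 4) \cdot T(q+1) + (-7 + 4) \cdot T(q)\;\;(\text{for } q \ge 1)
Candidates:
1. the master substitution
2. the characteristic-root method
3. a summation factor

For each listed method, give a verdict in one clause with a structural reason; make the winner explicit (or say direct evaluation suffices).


Technique: the characteristic-root method — fixed numeric weights on consecutive terms and no forcing term added: the root method in its home territory.
- the master substitution: the recursion steps by a constant offset, so exponential reindexing is pointless.
- the characteristic-root method: yes, a natural case for it.
- a summation factor: the recurrence reaches back more than one step, outside the first-order family a summation factor normalizes.


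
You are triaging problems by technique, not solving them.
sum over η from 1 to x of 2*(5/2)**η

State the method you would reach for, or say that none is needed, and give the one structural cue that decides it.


Method: the geometric series formula — each summand is the previous one scaled by 5/2; that constant multiplier is itself the geometric structure.


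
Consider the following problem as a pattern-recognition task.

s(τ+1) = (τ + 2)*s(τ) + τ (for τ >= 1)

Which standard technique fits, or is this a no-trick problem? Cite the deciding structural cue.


Technique: a summation factor — with the index-dependent coefficient τ + 2, dividing by the cumulative product turns the left side into a pure difference.


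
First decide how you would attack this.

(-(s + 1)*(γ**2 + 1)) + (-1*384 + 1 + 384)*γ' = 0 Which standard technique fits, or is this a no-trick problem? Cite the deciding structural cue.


Best approach: separation of variables — the derivative equals a pure function of s (namely s + 1) times a pure function of γ (namely γ**2 + 1); divide and integrate each side.


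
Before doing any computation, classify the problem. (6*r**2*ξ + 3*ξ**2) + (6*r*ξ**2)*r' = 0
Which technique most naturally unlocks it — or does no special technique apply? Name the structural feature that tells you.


Method: the exact-equation method — this form is already the differential of something: the matching mixed partials of 6*r**2*ξ + 3*ξ**2 and 6*r*ξ**2 prove it.


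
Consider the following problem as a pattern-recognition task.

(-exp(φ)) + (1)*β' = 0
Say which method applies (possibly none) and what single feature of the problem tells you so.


Method: no special technique — the slope is a function of φ alone, so integrate both sides directly.


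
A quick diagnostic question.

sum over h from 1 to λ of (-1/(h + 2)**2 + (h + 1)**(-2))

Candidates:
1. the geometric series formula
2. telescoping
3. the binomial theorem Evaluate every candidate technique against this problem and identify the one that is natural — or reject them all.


Technique: telescoping — a difference of consecutive values of one function ((h + 1)**(-2) at one index and the next) — telescoping by construction.
- the geometric series formula — there is no constant term-to-term ratio.
- telescoping — yes, a natural case for it.
- the binomial theorem: the summand does not match any term pattern of an expanded binomial power.


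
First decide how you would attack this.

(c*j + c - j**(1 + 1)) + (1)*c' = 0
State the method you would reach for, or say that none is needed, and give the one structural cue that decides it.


Verdict: a linear integrating factor — linear in the unknown with genuine forcing: multiply through by the exponential of the integrated coefficient and the left side closes into one derivative.


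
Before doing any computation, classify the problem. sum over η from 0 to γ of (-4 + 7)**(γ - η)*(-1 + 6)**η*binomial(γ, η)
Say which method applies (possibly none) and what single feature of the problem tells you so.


Verdict: the binomial theorem — terms weighting binomial(γ, η) against matched powers of (-1 + 6) and (-4 + 7) reassemble into ((-1 + 6) + (-4 + 7))^γ by the binomial theorem.


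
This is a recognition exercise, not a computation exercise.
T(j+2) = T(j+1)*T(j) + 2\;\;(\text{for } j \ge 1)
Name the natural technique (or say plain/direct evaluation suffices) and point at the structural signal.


Diagnosis: no special technique — each new value is a nonlinear function of earlier ones — scaling arguments and superposition both fail.


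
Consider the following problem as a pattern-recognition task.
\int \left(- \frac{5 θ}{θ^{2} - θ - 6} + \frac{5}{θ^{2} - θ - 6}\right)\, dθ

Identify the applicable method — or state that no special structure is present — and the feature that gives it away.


Method: partial fractions — with θ^{2} - θ - 6 factorable and the degree on top strictly smaller, simple-fraction decomposition is immediate.


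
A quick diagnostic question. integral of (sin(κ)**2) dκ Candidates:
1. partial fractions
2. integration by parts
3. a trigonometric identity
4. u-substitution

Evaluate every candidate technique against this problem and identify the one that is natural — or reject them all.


Best approach: a trigonometric identity — an even power like sin(κ)**2 flattens under the half-angle identity into first-degree cosines you can integrate directly.
- partial fractions — there is no rational-function structure to decompose.
- integration by parts — not the fit here: there is no polynomial factor to ladder down — parts can still close the trigonometric product by recursion, though the identity rewrite is the direct route.
- a trigonometric identity — a fit — the right tool for this form.
- u-substitution: no subexpression of the integrand serves as a whole-integral substitution inner — individual terms may offer their own, but none carries its derivative as a factor of the full integrand; a working change of variable would have to be constructed from outside the expression.


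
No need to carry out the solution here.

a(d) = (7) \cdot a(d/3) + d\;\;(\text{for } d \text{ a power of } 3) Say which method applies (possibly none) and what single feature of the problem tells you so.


Diagnosis: the master substitution — the argument contracts 3-fold per step: reindex d exponentially and solve the linear recurrence in the new index.


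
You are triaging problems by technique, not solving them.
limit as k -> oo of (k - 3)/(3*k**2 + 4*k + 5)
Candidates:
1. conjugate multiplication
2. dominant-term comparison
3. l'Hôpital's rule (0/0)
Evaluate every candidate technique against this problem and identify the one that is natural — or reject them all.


Method: dominant-term comparison — divide through by the highest power of k; every lower-order term dies and the dominant terms decide the limit.
- conjugate multiplication: no difference of divergent radicals appears, so rationalizing has nothing to cancel.
- dominant-term comparison: a fit — the right tool for this form.
- l'Hôpital's rule (0/0) — no 0/0 form appears: written as one quotient, top and bottom both grow without bound, and the ratio is decided by their leading terms.


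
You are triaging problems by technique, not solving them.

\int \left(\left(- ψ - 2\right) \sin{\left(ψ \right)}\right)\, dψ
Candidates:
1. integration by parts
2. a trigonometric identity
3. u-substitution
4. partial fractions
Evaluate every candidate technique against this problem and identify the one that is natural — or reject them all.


Technique: integration by parts — the integrand splits as - ψ - 2 times \sin{\left(ψ \right)} — repeatedly differentiating the polynomial part kills it, which is the parts ladder.
- integration by parts — a fit — the right tool for this form.
- a trigonometric identity: no even trigonometric power and no product of distinct frequencies to rewrite.
- u-substitution — no subexpression of the integrand serves as a whole-integral substitution inner — individual terms may offer their own, but none carries its derivative as a factor of the full integrand; a working change of variable would have to be constructed from outside the expression.
- partial fractions — the expression is not a ratio of polynomials that decomposes further.


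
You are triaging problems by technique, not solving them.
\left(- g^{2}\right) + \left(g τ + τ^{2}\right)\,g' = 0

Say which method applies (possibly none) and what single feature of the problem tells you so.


Method: the homogeneous substitution — scaling τ and g together leaves the slope fixed — it depends only on g/τ, so substitute the ratio. Rewriting — with the variables' roles exchanged where the shape demands it — would expose a Bernoulli structure too; the homogeneous substitution simply reads the degrees directly.


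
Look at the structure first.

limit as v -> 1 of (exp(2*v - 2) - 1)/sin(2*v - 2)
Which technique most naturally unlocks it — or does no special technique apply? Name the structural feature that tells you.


Diagnosis: l'Hôpital's rule (0/0) — numerator and denominator both vanish at 1 — a genuine 0/0 form, which is exactly when l'Hôpital applies. The standard small-argument limits would also carry it; the rule is the systematic route.


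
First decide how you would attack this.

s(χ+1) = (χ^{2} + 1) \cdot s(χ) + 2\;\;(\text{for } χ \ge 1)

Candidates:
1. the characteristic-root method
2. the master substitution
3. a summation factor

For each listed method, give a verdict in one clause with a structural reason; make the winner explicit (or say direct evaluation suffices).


Verdict: a summation factor — normalize by the running product of χ^{2} + 1: the left side becomes a difference, and differences sum.
- the characteristic-root method — the coefficients vary with the index, breaking the constant-coefficient structure the method needs.
- the master substitution: the recursion shifts the index rather than dividing it.
- a summation factor: yes, a natural case for it.


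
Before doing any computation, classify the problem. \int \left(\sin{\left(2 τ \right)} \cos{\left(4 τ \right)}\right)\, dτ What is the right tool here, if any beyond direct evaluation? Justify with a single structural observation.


Best approach: a trigonometric identity — \sin{\left(2 τ \right)} \cos{\left(4 τ \right)} mixes two frequencies; the product-to-sum identity splits it into single-frequency sinusoids.


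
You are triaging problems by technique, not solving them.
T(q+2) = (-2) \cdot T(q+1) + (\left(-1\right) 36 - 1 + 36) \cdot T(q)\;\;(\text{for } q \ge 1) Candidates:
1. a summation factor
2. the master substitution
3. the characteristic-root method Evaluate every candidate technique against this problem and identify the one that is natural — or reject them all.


Diagnosis: the characteristic-root method — linear, homogeneous, constant coefficients: solutions of the form r^q exist — find the roots of the characteristic polynomial.
- a summation factor — a summation factor telescopes one-step recursions; this one carries higher-order memory.
- the master substitution — the recursive argument is a shift of the index, not a fixed fraction of it.
- the characteristic-root method — applicable, and directly so.


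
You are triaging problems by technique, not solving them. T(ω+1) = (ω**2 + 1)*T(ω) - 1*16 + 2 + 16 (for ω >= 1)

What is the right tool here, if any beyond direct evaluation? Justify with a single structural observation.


Best approach: a summation factor — the coefficient ω**2 + 1 drifts with the index, so no fixed root exists; normalizing by the cumulative product telescopes it.


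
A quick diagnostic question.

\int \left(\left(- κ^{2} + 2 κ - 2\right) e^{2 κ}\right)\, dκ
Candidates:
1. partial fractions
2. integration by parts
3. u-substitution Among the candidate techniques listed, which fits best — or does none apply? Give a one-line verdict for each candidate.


Technique: integration by parts — a polynomial - κ^{2} + 2 κ - 2 against the kernel e^{2 κ} is the signature bounded-ladder case for integration by parts.
- partial fractions: there is no rational-function structure to decompose.
- integration by parts — yes — fits the structure here.
- u-substitution: no subexpression of the integrand pairs with its own derivative as a factor — individual terms may offer their own substitutions, but any change of variable covering the whole integral would have to be constructed from outside the expression.


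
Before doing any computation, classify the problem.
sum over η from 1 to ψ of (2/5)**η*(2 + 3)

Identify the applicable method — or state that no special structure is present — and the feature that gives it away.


Verdict: the geometric series formula — consecutive terms stand in a fixed index-free ratio — the geometric sum formula closes it.


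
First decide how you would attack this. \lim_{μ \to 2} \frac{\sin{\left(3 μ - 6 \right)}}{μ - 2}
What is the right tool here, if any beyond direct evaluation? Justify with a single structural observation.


Best approach: l'Hôpital's rule (0/0) — plug in 2: top and bottom both hit zero, so differentiate each and retry. A local series expansion at the point resolves it as well; the rule is the packaged version of that step.


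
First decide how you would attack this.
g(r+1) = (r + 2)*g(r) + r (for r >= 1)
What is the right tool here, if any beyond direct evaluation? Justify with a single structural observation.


Method: a summation factor — first-order, linear, moving coefficient r + 2: the discrete analogue of an integrating factor handles it.


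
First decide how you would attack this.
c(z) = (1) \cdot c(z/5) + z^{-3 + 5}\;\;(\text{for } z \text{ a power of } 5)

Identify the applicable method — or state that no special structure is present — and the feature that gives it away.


Best approach: the master substitution — the argument contracts 5-fold per step: reindex z exponentially and solve the linear recurrence in the new index.


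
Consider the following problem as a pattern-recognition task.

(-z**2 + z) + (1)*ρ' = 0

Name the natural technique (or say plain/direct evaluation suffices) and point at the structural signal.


Technique: no special technique — with ρ absent the equation is not coupled at all: direct integration in z.


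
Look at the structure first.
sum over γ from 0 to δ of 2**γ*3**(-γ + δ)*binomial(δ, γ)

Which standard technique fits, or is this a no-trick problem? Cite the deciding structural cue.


Diagnosis: the binomial theorem — binomial coefficients against complementary powers of 2 and 3: recognize the binomial expansion and resum.


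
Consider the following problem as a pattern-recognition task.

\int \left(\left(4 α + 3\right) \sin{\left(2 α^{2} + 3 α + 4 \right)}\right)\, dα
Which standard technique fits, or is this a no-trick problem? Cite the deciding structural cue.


Verdict: u-substitution — the only nontrivial dependence routes through 2 α^{2} + 3 α + 4, whose derivative supplies the leftover factor up to a constant multiple — u = 2 α^{2} + 3 α + 4 flattens it.


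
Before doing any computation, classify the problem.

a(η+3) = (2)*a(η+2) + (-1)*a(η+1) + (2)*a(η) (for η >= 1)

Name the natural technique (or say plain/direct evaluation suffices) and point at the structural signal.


Best approach: the characteristic-root method — constant coefficients and linearity mean the ansatz r^η reduces it to solving the characteristic polynomial.


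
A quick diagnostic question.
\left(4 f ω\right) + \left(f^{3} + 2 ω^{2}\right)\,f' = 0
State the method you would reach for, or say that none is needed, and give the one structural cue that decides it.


Best approach: the exact-equation method — because the two cross partials coincide, the form is conservative as written — recover its potential in (ω, f).


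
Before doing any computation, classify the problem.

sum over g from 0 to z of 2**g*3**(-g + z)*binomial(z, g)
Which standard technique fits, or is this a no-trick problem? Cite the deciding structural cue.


Best approach: the binomial theorem — the summand is term g of a binomial expansion in 2 and 3; the whole sum is a single power.


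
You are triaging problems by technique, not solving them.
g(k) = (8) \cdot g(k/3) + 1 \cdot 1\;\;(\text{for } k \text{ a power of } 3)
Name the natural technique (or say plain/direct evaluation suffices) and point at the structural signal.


Technique: the master substitution — the argument contracts 3-fold per step: reindex k exponentially and solve the linear recurrence in the new index.


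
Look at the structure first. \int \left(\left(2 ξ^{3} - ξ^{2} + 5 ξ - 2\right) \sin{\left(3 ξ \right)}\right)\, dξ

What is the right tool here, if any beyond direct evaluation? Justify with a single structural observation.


Diagnosis: integration by parts — a polynomial factor 2 ξ^{3} - ξ^{2} + 5 ξ - 2 multiplies \sin{\left(3 ξ \right)}; differentiating 2 ξ^{3} - ξ^{2} + 5 ξ - 2 lowers its degree while \sin{\left(3 ξ \right)} integrates cleanly, so parts wins.


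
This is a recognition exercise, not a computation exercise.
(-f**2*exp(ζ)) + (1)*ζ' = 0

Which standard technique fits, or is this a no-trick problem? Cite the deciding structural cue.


Technique: separation of variables — a product of single-variable factors, f**2 and exp(ζ) — the textbook separable form.


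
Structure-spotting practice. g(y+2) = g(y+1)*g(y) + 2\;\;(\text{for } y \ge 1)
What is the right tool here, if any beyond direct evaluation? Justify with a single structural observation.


Technique: no special technique — each new value is a nonlinear function of earlier ones — scaling arguments and superposition both fail.


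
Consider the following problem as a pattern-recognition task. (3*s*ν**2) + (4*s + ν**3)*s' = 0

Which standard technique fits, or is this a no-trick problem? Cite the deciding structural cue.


Method: the exact-equation method — checking ∂/∂s of 3*s*ν**2 against ∂/∂ν of 4*s + ν**3: they match — the equation is exact as it stands.


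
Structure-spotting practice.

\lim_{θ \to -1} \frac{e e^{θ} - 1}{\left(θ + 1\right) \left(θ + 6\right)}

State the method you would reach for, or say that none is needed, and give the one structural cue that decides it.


Best approach: l'Hôpital's rule (0/0) — numerator and denominator both vanish at -1 — a genuine 0/0 form, which is exactly when l'Hôpital applies. One could equally expand both pieces locally and compare leading terms; the rule does that in one stroke.


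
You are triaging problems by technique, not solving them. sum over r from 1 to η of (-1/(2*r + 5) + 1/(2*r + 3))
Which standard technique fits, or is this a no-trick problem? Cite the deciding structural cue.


Verdict: telescoping — the generic term is a one-step difference of 1/(2*r + 3), so partial sums shortcut to endpoint evaluation.


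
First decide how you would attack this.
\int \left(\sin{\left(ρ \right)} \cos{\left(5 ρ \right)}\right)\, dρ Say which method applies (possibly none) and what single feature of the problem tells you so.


Verdict: a trigonometric identity — \sin{\left(ρ \right)} \cos{\left(5 ρ \right)} mixes two frequencies; the product-to-sum identity splits it into single-frequency sinusoids.


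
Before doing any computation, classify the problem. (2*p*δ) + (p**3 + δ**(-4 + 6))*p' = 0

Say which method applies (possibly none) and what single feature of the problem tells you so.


Verdict: the exact-equation method — equality of cross partials is the green light — assemble the potential function term by term.


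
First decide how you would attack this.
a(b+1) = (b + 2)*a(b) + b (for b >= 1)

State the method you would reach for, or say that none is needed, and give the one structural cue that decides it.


Technique: a summation factor — it is first-order linear but the coefficient b + 2 depends on the index, so multiply through by a summation factor to telescope it.


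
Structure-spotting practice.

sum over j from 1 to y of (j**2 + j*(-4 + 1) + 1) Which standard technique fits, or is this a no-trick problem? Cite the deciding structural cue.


Best approach: no special technique — this is bookkeeping, not technique: standard formulas for sums of constant-multiple powers of j apply termwise.


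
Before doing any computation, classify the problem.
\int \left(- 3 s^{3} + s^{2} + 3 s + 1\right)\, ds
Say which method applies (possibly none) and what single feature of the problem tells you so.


Verdict: no special technique — nothing composite, nothing rational, nothing trigonometric — each constant-multiple power of s integrates by the power rule alone.


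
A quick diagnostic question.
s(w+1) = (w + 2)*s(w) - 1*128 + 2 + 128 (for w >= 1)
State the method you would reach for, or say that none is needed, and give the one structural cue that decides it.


Best approach: a summation factor — the coefficient w + 2 drifts with the index, so no fixed root exists; normalizing by the cumulative product telescopes it.


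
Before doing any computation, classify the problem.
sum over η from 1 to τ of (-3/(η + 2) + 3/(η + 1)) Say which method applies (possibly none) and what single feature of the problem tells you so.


Technique: telescoping — difference-of-shifts structure (each term adds 3/(η + 1), then subtracts its one-index-advanced value, which the following term adds back) leaves only the first and last pieces standing.


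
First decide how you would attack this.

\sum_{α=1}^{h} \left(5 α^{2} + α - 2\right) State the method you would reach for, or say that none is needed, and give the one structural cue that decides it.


Technique: no special technique — Faulhaber territory: sum each constant-multiple power of α with its closed-form formula, no trick required.


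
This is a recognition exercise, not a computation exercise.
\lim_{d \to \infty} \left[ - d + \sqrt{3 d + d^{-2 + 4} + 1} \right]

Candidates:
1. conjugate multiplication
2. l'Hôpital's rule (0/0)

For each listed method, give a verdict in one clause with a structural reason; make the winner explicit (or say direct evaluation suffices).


Technique: conjugate multiplication — the ∞ − ∞ radical form is the exact trigger for the conjugate maneuver.
- conjugate multiplication: a fit — the right tool for this form.
- l'Hôpital's rule (0/0): the expression is a difference driving to ∞ − ∞, not a 0/0 quotient — there is no ratio for the rule to differentiate.


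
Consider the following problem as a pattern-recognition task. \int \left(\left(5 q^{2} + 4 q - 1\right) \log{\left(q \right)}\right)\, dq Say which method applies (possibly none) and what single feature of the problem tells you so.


Best approach: integration by parts — the presence of \log{\left(q \right)} against a polynomial factor is the standard differentiate-the-log setup.


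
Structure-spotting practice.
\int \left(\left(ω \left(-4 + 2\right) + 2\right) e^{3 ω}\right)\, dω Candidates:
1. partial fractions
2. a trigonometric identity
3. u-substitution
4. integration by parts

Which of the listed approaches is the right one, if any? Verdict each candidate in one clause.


Diagnosis: integration by parts — a polynomial (ω \left(-4 + 2\right) + 2) against the kernel e^{3 ω} is the signature bounded-ladder case for integration by parts.
- partial fractions: there is no rational-function structure to decompose.
- a trigonometric identity — there is no trigonometric structure at all — the integrand carries no sine or cosine to rewrite.
- u-substitution — no subexpression of the integrand serves as a whole-integral substitution inner — individual terms may offer their own, but none carries its derivative as a factor of the full integrand; a working change of variable would have to be constructed from outside the expression.
- integration by parts: applicable, and directly so.


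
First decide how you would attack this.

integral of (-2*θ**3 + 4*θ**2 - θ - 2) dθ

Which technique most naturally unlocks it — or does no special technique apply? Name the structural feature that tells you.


Diagnosis: no special technique — scan for structure and find none: constant multiples of powers of θ, integrate directly.


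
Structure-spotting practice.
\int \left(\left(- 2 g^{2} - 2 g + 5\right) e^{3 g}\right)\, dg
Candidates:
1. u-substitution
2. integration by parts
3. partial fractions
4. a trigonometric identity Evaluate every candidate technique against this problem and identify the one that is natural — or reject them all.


Method: integration by parts — the integrand splits as - 2 g^{2} - 2 g + 5 times e^{3 g} — repeatedly differentiating the polynomial part kills it, which is the parts ladder.
- u-substitution — no subexpression of the integrand serves as a whole-integral substitution inner — individual terms may offer their own, but none carries its derivative as a factor of the full integrand; a working change of variable would have to be constructed from outside the expression.
- integration by parts — applicable, and directly so.
- partial fractions — the expression is not a ratio of polynomials that decomposes further.
- a trigonometric identity — there is no trigonometric structure at all — the integrand carries no sine or cosine to rewrite.


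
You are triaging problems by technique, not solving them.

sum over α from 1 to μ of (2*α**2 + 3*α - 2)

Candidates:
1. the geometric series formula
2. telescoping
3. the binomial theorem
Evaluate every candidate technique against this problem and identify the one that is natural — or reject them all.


Diagnosis: no special technique — no ratio, no shift structure, no binomial pattern: sum the constant-multiple powers of α with known formulas.
- the geometric series formula — the ratio of consecutive terms depends on the index.
- telescoping — in the displayed form, no term reappears at a neighboring index to cancel against.
- the binomial theorem: no binomial coefficients pair with matched powers.


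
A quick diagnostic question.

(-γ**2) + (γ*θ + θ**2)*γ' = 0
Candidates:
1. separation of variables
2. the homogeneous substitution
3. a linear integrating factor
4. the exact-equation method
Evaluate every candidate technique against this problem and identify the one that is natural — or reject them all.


Best approach: the homogeneous substitution — scaling θ and γ together leaves the slope fixed — it depends only on γ/θ, so substitute the ratio. A Bernoulli substitution after rearrangement (possibly exchanging dependent and independent variable) is a fair alternative; the homogeneous route works on the equation as it stands.
- separation of variables — the two dependences do not factor apart.
- the homogeneous substitution — applicable, and directly so.
- a linear integrating factor — the unknown enters nonlinearly (through a power, a denominator, or a transcendental function), which the linear integrating-factor recipe cannot absorb as-is — any repair would come from a preliminary substitution, not the factor.
- the exact-equation method: the mixed partial derivatives differ, so the left side is not a total differential.


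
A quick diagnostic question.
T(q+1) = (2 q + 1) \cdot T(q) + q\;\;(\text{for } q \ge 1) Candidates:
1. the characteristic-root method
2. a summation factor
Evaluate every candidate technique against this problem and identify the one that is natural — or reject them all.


Best approach: a summation factor — it is first-order linear but the coefficient 2 q + 1 depends on the index, so multiply through by a summation factor to telescope it.
- the characteristic-root method: the coefficients vary with the index, breaking the constant-coefficient structure the method needs.
- a summation factor — applies; the problem has the shape this method handles.


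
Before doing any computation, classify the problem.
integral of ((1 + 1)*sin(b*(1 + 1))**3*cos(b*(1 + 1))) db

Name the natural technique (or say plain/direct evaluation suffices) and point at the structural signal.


Verdict: u-substitution — the only nontrivial dependence routes through sin(b*(1 + 1)), whose derivative supplies the leftover factor up to a constant multiple — u = sin(b*(1 + 1)) flattens it.


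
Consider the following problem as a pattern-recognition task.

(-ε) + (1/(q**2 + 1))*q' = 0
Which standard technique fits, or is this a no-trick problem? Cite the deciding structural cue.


Best approach: separation of variables — solved for the derivative, the right side splits multiplicatively into a function of each variable alone — divide and integrate each side. An exactness check succeeds on this form as well — separation and the potential function arrive at the same answer, separation more directly.


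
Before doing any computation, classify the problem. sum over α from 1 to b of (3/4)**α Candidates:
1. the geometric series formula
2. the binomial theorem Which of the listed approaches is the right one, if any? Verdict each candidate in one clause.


Diagnosis: the geometric series formula — term-over-term division gives 3/4 every time — index-free ratio, geometric sum formula applies.
- the geometric series formula — a fit — the right tool for this form.
- the binomial theorem — no binomial coefficients pair up with complementary powers here.


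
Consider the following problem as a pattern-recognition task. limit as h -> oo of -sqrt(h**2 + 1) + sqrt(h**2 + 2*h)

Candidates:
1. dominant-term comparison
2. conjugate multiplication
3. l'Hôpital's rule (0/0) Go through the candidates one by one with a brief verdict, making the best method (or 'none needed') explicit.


Best approach: conjugate multiplication — neither sqrt(h**2 + 2*h) nor sqrt(h**2 + 1) converges alone, so rewrite their difference as a conjugate-rationalized quotient first.
- dominant-term comparison — no dominant-degree comparison decides it.
- conjugate multiplication: applies; the problem has the shape this method handles.
- l'Hôpital's rule (0/0) — substitution produces ∞ − ∞ rather than a vanishing quotient; the rule needs a 0/0 ratio to act on.


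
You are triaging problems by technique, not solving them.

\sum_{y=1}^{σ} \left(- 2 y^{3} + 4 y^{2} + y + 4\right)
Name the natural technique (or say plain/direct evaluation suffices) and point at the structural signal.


Method: no special technique — Faulhaber territory: sum each constant-multiple power of y with its closed-form formula, no trick required.


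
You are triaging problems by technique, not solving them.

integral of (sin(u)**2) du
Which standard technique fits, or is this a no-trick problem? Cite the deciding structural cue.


Verdict: a trigonometric identity — sin(u)**2 carries an even exponent — trade it for double-angle cosines before integrating.


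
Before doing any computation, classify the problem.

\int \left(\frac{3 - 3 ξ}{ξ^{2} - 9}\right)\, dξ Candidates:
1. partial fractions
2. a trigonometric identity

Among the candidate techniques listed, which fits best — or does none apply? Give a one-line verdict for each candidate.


Method: partial fractions — a proper rational integrand whose denominator splits into simpler factors — decompose into partial fractions first.
- partial fractions — applies; the problem has the shape this method handles.
- a trigonometric identity: there is no trigonometric structure at all — the integrand carries no sine or cosine to rewrite.


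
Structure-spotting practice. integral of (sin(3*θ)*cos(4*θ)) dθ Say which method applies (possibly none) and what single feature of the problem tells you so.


Diagnosis: a trigonometric identity — two different frequencies multiply in sin(3*θ)*cos(4*θ); the product-to-sum formula separates them.


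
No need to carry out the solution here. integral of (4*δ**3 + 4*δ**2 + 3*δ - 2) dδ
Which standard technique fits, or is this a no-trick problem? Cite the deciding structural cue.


Method: no special technique — a term-by-term power-rule job in δ; no substitution or rearrangement earns its keep here.


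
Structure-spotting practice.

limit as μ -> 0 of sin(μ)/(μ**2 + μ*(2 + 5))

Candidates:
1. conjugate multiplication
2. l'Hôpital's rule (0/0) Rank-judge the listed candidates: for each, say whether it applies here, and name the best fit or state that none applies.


Best approach: l'Hôpital's rule (0/0) — plug in 0: top and bottom both hit zero, so differentiate each and retry. The standard small-argument limits would also carry it; the rule is the systematic route.
- conjugate multiplication: rationalization has no target — no divergent radical difference appears.
- l'Hôpital's rule (0/0) — yes — fits the structure here.
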